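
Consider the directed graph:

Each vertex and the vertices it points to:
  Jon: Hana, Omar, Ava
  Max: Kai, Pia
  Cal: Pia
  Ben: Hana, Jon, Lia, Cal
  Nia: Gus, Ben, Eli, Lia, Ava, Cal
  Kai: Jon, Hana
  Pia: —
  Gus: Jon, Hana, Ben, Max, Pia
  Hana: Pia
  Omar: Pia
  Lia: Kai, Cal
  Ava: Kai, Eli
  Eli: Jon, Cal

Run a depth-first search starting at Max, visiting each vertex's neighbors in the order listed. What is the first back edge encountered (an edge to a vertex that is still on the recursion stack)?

Ava→Kai

DFS from Max (visiting each vertex's neighbors in the order listed); mark gray on enter, black on exit:
Max gray
  Kai gray
    Jon gray
      Hana gray
        Pia gray
        Pia black
      Hana black
      Omar gray
        Omar→Pia: Pia black — skip
      Omar black
      Ava gray
        Ava→Kai: Kai is gray → back edge
First back edge: Ava → Kai.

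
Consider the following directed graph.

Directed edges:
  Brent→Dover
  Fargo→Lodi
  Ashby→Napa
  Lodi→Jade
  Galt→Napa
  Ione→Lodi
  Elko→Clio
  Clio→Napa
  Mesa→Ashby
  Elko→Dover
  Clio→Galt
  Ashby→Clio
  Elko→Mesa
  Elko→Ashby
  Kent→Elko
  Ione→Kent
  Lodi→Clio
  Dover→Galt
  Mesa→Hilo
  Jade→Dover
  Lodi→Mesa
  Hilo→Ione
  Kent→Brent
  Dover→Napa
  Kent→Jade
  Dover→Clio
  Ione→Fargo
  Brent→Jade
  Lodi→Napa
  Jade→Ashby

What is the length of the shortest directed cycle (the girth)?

4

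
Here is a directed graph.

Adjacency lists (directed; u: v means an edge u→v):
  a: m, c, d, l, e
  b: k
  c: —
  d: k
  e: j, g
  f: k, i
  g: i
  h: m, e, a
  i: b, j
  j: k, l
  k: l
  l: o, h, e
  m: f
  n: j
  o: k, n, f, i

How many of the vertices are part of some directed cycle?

A vertex is on a directed cycle iff it belongs to a strongly connected component of size ≥ 2 (or has a self-loop).
The vertices on cycles are {a, b, d, e, f, g, h, i, j, k, l, m, n, o} — 14 in total.

14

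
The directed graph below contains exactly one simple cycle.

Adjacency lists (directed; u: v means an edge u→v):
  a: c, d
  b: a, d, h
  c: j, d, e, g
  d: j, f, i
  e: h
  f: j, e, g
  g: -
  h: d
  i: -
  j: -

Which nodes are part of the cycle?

DFS with gray/black marking from h:
h gray
  d gray
    j gray
    j black
    f gray
      f→j: j black — skip
      e gray
        e→h: h is gray → back edge
Back edge closes the cycle h → d → f → e → h; its vertices are {d, e, f, h}.

d, e, f, h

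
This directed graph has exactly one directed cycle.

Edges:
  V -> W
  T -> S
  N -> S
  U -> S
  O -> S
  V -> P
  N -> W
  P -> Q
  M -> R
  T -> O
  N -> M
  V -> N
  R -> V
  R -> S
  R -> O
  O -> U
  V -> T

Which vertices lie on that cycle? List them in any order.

M, N, R, V

DFS with gray/black marking from V:
V gray
  N gray
    M gray
      R gray
        R→V: V is gray → back edge
Back edge closes the cycle V → N → M → R → V; its vertices are {M, N, R, V}.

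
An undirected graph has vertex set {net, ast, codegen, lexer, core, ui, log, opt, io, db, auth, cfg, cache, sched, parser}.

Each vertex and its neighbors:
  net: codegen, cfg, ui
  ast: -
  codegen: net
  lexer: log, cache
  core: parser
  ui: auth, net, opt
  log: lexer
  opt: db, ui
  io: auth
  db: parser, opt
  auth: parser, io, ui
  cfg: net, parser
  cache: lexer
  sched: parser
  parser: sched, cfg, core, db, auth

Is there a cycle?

DFS, tracking each vertex's parent; an edge to a visited non-parent vertex closes a cycle.
Start from auth:
visit auth (parent –)
  visit parser (parent auth)
    visit sched (parent parser)
      sched–parser: parent, skip
    visit cfg (parent parser)
      visit net (parent cfg)
        visit codegen (parent net)
          codegen–net: parent, skip
        net–cfg: parent, skip
        visit ui (parent net)
          ui–auth: auth visited and ≠ parent → cycle
Cycle: auth – parser – cfg – net – ui – auth.

Yes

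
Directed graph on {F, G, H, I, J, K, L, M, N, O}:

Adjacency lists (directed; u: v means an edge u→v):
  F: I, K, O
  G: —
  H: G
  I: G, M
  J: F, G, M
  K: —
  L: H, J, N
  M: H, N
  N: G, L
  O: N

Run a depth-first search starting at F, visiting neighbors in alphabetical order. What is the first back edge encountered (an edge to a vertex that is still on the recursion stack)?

J→F

DFS from F (visiting neighbors in alphabetical order); mark gray on enter, black on exit:
F gray
  I gray
    G gray
    G black
    M gray
      H gray
        H→G: G black — skip
      H black
      N gray
        N→G: G black — skip
        L gray
          L→H: H black — skip
          J gray
            J→F: F is gray → back edge
First back edge: J → F.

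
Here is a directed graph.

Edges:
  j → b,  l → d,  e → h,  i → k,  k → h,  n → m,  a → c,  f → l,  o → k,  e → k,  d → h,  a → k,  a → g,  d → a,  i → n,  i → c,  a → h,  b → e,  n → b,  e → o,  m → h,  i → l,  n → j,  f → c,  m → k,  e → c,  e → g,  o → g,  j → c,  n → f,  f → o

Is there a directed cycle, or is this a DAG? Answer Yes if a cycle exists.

No

DFS with white/gray/black marking, starting from m:
m gray
  k gray
    h gray
    h black
  k black
  m→h: h black — skip
m black
a gray
  c gray
  c black
  a→k: k black — skip
  g gray
  g black
  a→h: h black — skip
a black
b gray
  e gray
    e→h: h black — skip
    e→k: k black — skip
    o gray
      o→k: k black — skip
      o→g: g black — skip
    o black
    e→g: g black — skip
    e→c: c black — skip
  e black
b black
d gray
  d→h: h black — skip
  d→a: a black — skip
d black
f gray
  l gray
    l→d: d black — skip
  l black
  f→c: c black — skip
  f→o: o black — skip
f black
i gray
  i→l: l black — skip
  n gray
    j gray
      j→c: c black — skip
      j→b: b black — skip
    j black
    n→f: f black — skip
    n→b: b black — skip
    n→m: m black — skip
  n black
  i→c: c black — skip
  i→k: k black — skip
i black
Every edge goes to a white or black vertex — no back edge, so the graph is acyclic.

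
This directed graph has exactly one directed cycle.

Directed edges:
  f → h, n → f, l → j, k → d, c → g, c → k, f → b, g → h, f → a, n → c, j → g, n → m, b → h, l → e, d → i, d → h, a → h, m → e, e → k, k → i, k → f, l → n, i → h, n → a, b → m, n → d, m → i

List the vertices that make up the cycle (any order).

DFS with gray/black marking from f:
f gray
  b gray
    m gray
      i gray
        h gray
        h black
      i black
      e gray
        k gray
          d gray
            d→h: h black — skip
            d→i: i black — skip
          d black
          k→f: f is gray → back edge
Back edge closes the cycle f → b → m → e → k → f; its vertices are {b, e, f, k, m}.

b, e, f, k, m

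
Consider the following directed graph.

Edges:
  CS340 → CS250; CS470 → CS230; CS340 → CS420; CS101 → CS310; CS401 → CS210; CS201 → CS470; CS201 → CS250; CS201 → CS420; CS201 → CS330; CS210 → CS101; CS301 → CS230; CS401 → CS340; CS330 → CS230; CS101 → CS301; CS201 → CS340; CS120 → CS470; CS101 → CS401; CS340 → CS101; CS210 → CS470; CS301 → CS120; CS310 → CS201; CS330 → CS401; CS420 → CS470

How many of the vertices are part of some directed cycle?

A vertex is on a directed cycle iff it belongs to a strongly connected component of size ≥ 2 (or has a self-loop).
The vertices on cycles are {CS101, CS201, CS210, CS310, CS330, CS340, CS401} — 7 in total.

7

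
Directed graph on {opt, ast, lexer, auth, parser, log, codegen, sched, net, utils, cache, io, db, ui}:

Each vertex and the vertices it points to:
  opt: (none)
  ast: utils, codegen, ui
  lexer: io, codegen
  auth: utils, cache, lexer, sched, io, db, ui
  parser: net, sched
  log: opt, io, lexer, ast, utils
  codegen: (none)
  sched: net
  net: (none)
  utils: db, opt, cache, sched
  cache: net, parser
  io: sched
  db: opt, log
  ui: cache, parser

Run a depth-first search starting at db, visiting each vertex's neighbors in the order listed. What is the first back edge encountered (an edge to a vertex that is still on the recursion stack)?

DFS from db (visiting each vertex's neighbors in the order listed); mark gray on enter, black on exit:
db gray
  opt gray
  opt black
  log gray
    log→opt: opt black — skip
    io gray
      sched gray
        net gray
        net black
      sched black
    io black
    lexer gray
      lexer→io: io black — skip
      codegen gray
      codegen black
    lexer black
    ast gray
      utils gray
        utils→db: db is gray → back edge
First back edge: utils → db.

utils→db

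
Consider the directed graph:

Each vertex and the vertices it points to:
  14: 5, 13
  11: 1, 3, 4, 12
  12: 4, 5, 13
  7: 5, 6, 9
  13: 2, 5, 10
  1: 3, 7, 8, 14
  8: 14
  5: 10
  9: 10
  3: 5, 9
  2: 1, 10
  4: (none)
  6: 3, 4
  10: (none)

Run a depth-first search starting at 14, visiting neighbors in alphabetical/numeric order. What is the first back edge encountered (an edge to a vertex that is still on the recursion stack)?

8->14

DFS from 14 (visiting neighbors in alphabetical/numeric order); mark gray on enter, black on exit:
14 gray
  5 gray
    10 gray
    10 black
  5 black
  13 gray
    2 gray
      1 gray
        3 gray
          3→5: 5 black — skip
          9 gray
            9→10: 10 black — skip
          9 black
        3 black
        7 gray
          7→5: 5 black — skip
          6 gray
            6→3: 3 black — skip
            4 gray
            4 black
          6 black
          7→9: 9 black — skip
        7 black
        8 gray
          8→14: 14 is gray → back edge
First back edge: 8 → 14.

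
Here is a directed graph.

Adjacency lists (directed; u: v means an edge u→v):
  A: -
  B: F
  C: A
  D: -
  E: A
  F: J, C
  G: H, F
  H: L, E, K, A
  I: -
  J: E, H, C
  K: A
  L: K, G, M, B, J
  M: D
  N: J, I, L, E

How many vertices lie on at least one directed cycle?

6

A vertex is on a directed cycle iff it belongs to a strongly connected component of size ≥ 2 (or has a self-loop).
The vertices on cycles are {B, F, G, H, J, L} — 6 in total.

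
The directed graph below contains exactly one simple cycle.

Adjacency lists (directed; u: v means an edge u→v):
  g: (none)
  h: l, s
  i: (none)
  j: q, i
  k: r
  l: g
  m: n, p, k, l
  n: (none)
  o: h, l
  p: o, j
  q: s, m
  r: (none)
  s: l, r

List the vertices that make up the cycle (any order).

j, m, p, q

DFS with gray/black marking from m:
m gray
  n gray
  n black
  p gray
    o gray
      h gray
        l gray
          g gray
          g black
        l black
        s gray
          s→l: l black — skip
          r gray
          r black
        s black
      h black
      o→l: l black — skip
    o black
    j gray
      q gray
        q→s: s black — skip
        q→m: m is gray → back edge
Back edge closes the cycle m → p → j → q → m; its vertices are {j, m, p, q}.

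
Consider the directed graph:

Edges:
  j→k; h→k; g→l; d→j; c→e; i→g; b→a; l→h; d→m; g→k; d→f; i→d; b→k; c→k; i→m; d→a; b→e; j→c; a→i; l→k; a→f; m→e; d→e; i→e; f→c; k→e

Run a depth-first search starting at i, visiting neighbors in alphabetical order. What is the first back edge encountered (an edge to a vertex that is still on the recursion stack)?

DFS from i (visiting neighbors in alphabetical order); mark gray on enter, black on exit:
i gray
  d gray
    a gray
      f gray
        c gray
          e gray
          e black
          k gray
            k→e: e black — skip
          k black
        c black
      f black
      a→i: i is gray → back edge
First back edge: a → i.

a→i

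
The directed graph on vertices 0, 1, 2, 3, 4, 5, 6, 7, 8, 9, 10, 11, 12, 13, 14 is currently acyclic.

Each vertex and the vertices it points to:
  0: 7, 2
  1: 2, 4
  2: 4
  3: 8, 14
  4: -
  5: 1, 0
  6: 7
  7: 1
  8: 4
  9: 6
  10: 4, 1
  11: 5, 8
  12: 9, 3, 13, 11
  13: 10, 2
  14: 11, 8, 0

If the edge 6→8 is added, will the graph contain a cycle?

Adding 6→8 creates a cycle iff 8 can already reach 6.
Explore from 8: no path reaches 6. The graph stays acyclic.

No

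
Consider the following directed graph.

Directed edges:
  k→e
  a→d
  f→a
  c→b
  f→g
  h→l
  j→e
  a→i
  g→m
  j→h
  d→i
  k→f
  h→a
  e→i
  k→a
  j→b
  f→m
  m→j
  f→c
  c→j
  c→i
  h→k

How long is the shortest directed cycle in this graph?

5

For each vertex v, BFS finds the shortest path from v back to v.
The shortest such closed walk is h → k → f → c → j → h, length 5.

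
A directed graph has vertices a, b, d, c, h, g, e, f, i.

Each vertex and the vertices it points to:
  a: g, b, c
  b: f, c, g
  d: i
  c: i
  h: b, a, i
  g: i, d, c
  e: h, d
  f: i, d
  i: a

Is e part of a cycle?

No

e lies on a cycle iff there is a path from e back to itself.
Exploring from e, it never reaches itself; equivalently, its strongly connected component is a singleton.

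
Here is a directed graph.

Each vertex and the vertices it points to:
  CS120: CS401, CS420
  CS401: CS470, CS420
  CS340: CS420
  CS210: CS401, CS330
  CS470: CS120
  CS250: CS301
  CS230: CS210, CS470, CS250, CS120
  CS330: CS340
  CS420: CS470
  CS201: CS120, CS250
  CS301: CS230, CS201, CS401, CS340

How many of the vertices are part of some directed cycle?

8

A vertex is on a directed cycle iff it belongs to a strongly connected component of size ≥ 2 (or has a self-loop).
The vertices on cycles are {CS120, CS201, CS230, CS250, CS301, CS401, CS420, CS470} — 8 in total.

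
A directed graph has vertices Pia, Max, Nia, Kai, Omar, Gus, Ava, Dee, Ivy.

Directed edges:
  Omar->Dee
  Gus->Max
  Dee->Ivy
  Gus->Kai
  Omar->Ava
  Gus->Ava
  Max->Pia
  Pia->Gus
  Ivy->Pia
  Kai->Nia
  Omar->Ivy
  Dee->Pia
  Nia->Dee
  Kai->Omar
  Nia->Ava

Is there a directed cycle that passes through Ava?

Ava lies on a cycle iff there is a path from Ava back to itself.
Exploring from Ava, it never reaches itself; equivalently, its strongly connected component is a singleton.

No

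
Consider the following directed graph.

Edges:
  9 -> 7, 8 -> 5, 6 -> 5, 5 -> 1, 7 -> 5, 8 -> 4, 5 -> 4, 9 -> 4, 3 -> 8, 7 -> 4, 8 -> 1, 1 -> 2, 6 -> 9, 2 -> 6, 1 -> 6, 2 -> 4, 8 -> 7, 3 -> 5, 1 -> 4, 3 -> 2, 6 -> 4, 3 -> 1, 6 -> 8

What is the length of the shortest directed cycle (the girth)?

3

For each vertex v, BFS finds the shortest path from v back to v.
The shortest such closed walk is 1 → 6 → 8 → 1, length 3.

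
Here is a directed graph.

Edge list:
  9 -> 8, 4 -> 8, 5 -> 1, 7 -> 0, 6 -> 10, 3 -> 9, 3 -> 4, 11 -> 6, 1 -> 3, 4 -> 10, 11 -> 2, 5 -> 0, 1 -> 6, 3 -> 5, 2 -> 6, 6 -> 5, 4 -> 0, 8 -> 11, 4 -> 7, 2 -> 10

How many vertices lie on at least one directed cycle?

9

A vertex is on a directed cycle iff it belongs to a strongly connected component of size ≥ 2 (or has a self-loop).
The vertices on cycles are {1, 2, 3, 4, 5, 6, 8, 9, 11} — 9 in total.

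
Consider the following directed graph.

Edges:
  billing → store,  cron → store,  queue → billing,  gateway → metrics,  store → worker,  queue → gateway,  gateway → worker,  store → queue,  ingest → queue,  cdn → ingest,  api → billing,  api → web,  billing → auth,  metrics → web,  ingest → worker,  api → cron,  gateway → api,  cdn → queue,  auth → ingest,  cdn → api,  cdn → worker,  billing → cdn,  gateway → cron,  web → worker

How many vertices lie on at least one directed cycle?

9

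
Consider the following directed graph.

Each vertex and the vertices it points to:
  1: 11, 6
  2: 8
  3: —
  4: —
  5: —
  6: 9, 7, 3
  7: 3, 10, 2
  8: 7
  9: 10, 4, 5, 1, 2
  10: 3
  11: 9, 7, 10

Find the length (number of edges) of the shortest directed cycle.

For each vertex v, BFS finds the shortest path from v back to v.
The shortest such closed walk is 9 → 1 → 6 → 9, length 3.

3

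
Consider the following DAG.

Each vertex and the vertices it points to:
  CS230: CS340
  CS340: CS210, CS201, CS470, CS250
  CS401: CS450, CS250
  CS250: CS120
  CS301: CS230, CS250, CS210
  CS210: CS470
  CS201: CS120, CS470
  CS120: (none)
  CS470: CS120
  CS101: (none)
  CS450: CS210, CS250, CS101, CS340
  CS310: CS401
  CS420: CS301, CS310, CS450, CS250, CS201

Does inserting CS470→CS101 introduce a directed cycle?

No

Adding CS470→CS101 creates a cycle iff CS101 can already reach CS470.
Explore from CS101: no path reaches CS470. The graph stays acyclic.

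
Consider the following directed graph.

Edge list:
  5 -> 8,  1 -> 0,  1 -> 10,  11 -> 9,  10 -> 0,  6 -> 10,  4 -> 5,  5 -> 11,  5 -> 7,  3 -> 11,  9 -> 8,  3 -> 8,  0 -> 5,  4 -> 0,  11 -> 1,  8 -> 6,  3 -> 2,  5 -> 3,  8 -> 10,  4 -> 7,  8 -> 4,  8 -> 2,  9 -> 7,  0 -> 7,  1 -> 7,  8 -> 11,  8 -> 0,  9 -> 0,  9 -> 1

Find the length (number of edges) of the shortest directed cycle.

3

For each vertex v, BFS finds the shortest path from v back to v.
The shortest such closed walk is 5 → 8 → 4 → 5, length 3.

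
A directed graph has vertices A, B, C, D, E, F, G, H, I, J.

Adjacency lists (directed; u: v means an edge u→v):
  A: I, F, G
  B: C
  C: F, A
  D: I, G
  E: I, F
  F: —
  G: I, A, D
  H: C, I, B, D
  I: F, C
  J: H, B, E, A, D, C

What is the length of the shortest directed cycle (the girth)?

2

For each vertex v, BFS finds the shortest path from v back to v.
The shortest such closed walk is D → G → D, length 2.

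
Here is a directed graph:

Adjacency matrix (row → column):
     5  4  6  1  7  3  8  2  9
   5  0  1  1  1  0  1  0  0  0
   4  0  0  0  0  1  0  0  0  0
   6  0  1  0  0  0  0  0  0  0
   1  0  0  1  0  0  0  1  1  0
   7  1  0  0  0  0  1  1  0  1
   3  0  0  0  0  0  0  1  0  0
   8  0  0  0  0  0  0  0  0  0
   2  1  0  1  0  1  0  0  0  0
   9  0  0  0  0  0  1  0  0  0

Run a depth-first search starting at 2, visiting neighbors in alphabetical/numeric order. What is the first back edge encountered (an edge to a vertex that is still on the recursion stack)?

1->2

DFS from 2 (visiting neighbors in alphabetical/numeric order); mark gray on enter, black on exit:
2 gray
  5 gray
    1 gray
      1→2: 2 is gray → back edge
First back edge: 1 → 2.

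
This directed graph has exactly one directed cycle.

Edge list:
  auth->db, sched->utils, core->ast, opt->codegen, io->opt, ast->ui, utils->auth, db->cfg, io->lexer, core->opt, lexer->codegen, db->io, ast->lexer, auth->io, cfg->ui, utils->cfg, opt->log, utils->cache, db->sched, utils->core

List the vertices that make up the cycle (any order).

DFS with gray/black marking from utils:
utils gray
  core gray
    ast gray
      lexer gray
        codegen gray
        codegen black
      lexer black
      ui gray
      ui black
    ast black
    opt gray
      log gray
      log black
      opt→codegen: codegen black — skip
    opt black
  core black
  cache gray
  cache black
  auth gray
    db gray
      io gray
        io→opt: opt black — skip
        io→lexer: lexer black — skip
      io black
      cfg gray
        cfg→ui: ui black — skip
      cfg black
      sched gray
        sched→utils: utils is gray → back edge
Back edge closes the cycle utils → auth → db → sched → utils; its vertices are {db, auth, sched, utils}.

db, auth, sched, utils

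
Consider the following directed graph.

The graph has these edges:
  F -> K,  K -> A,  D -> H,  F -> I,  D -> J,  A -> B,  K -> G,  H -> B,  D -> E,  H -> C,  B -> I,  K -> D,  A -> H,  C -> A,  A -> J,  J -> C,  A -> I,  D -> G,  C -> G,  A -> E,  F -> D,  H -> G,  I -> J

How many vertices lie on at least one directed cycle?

A vertex is on a directed cycle iff it belongs to a strongly connected component of size ≥ 2 (or has a self-loop).
The vertices on cycles are {A, B, C, H, I, J} — 6 in total.

6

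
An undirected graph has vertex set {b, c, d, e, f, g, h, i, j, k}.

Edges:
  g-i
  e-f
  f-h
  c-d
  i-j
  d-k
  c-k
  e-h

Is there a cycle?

DFS, tracking each vertex's parent; an edge to a visited non-parent vertex closes a cycle.
Start from i:
visit i (parent –)
  visit j (parent i)
    j–i: parent, skip
  visit g (parent i)
    g–i: parent, skip
visit b (parent –)
visit c (parent –)
  visit d (parent c)
    visit k (parent d)
      k–c: c visited and ≠ parent → cycle
Cycle: c – d – k – c.

Yes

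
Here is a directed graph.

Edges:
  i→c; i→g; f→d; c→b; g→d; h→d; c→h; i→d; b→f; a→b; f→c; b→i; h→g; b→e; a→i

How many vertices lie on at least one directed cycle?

A vertex is on a directed cycle iff it belongs to a strongly connected component of size ≥ 2 (or has a self-loop).
The vertices on cycles are {b, c, f, i} — 4 in total.

4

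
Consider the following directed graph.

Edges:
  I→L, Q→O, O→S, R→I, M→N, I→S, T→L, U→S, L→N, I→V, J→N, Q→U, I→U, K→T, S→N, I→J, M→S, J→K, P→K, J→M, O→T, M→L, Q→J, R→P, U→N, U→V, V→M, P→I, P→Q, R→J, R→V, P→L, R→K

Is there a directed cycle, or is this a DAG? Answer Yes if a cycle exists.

No

DFS with white/gray/black marking, starting from P:
P gray
  I gray
    L gray
      N gray
      N black
    L black
    S gray
      S→N: N black — skip
    S black
    V gray
      M gray
        M→N: N black — skip
        M→L: L black — skip
        M→S: S black — skip
      M black
    V black
    J gray
      K gray
        T gray
          T→L: L black — skip
        T black
      K black
      J→N: N black — skip
      J→M: M black — skip
    J black
    U gray
      U→V: V black — skip
      U→N: N black — skip
      U→S: S black — skip
    U black
  I black
  P→L: L black — skip
  P→K: K black — skip
  Q gray
    O gray
      O→S: S black — skip
      O→T: T black — skip
    O black
    Q→U: U black — skip
    Q→J: J black — skip
  Q black
P black
R gray
  R→I: I black — skip
  R→J: J black — skip
  R→V: V black — skip
  R→P: P black — skip
  R→K: K black — skip
R black
Every edge goes to a white or black vertex — no back edge, so the graph is acyclic.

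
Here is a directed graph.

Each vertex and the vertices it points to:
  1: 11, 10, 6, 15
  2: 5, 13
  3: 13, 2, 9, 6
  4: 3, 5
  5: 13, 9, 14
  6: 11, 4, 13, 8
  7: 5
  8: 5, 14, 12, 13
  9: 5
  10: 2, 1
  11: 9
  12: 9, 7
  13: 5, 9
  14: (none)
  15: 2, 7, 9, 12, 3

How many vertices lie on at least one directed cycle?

8

A vertex is on a directed cycle iff it belongs to a strongly connected component of size ≥ 2 (or has a self-loop).
The vertices on cycles are {1, 3, 4, 5, 6, 9, 10, 13} — 8 in total.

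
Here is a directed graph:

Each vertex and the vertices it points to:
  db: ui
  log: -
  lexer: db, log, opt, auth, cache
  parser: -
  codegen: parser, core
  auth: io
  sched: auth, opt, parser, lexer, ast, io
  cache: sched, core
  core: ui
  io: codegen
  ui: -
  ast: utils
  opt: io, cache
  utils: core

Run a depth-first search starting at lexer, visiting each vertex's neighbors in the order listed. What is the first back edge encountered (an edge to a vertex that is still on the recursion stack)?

sched->opt

DFS from lexer (visiting each vertex's neighbors in the order listed); mark gray on enter, black on exit:
lexer gray
  db gray
    ui gray
    ui black
  db black
  log gray
  log black
  opt gray
    io gray
      codegen gray
        parser gray
        parser black
        core gray
          core→ui: ui black — skip
        core black
      codegen black
    io black
    cache gray
      sched gray
        auth gray
          auth→io: io black — skip
        auth black
        sched→opt: opt is gray → back edge
First back edge: sched → opt.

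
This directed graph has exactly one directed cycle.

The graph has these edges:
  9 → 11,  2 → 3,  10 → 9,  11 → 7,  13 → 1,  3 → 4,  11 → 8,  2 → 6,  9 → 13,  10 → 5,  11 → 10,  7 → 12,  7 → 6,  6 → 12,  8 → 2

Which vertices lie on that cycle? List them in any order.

9, 10, 11

DFS with gray/black marking from 9:
9 gray
  11 gray
    8 gray
      2 gray
        6 gray
          12 gray
          12 black
        6 black
        3 gray
          4 gray
          4 black
        3 black
      2 black
    8 black
    10 gray
      5 gray
      5 black
      10→9: 9 is gray → back edge
Back edge closes the cycle 9 → 11 → 10 → 9; its vertices are {9, 10, 11}.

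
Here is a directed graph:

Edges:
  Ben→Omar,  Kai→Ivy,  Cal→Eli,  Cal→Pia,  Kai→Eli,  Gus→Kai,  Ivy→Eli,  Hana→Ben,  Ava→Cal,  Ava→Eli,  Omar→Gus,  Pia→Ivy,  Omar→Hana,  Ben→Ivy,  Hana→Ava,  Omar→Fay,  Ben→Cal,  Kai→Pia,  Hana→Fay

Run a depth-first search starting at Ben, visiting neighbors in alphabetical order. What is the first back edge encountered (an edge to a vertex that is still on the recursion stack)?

Hana->Ben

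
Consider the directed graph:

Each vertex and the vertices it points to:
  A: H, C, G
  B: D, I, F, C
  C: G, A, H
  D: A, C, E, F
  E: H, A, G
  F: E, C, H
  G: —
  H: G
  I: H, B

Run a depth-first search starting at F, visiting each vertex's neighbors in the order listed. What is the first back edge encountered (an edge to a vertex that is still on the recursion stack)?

DFS from F (visiting each vertex's neighbors in the order listed); mark gray on enter, black on exit:
F gray
  E gray
    H gray
      G gray
      G black
    H black
    A gray
      A→H: H black — skip
      C gray
        C→G: G black — skip
        C→A: A is gray → back edge
First back edge: C → A.

C->A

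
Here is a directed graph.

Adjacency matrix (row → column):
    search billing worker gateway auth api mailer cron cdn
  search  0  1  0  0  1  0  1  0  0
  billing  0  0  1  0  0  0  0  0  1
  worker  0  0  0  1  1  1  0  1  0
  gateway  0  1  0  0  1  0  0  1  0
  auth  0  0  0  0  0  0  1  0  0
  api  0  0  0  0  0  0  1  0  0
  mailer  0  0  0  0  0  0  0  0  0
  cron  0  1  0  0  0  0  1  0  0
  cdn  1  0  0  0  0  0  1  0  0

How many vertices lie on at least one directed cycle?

6

A vertex is on a directed cycle iff it belongs to a strongly connected component of size ≥ 2 (or has a self-loop).
The vertices on cycles are {cdn, cron, search, worker, billing, gateway} — 6 in total.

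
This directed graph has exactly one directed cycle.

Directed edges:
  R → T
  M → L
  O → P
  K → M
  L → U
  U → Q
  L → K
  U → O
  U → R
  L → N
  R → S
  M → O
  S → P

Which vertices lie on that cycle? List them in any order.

K, L, M

DFS with gray/black marking from L:
L gray
  K gray
    M gray
      M→L: L is gray → back edge
Back edge closes the cycle L → K → M → L; its vertices are {K, L, M}.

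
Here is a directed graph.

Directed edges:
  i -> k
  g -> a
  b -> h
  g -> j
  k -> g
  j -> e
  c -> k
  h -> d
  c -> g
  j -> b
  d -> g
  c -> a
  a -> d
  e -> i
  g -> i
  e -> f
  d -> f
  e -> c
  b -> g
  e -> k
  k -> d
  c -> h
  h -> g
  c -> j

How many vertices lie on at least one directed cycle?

10

A vertex is on a directed cycle iff it belongs to a strongly connected component of size ≥ 2 (or has a self-loop).
The vertices on cycles are {a, b, c, d, e, g, h, i, j, k} — 10 in total.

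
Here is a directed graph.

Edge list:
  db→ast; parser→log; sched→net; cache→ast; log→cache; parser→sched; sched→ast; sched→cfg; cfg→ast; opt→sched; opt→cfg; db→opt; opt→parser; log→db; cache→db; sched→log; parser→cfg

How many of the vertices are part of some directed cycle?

A vertex is on a directed cycle iff it belongs to a strongly connected component of size ≥ 2 (or has a self-loop).
The vertices on cycles are {db, log, opt, cache, sched, parser} — 6 in total.

6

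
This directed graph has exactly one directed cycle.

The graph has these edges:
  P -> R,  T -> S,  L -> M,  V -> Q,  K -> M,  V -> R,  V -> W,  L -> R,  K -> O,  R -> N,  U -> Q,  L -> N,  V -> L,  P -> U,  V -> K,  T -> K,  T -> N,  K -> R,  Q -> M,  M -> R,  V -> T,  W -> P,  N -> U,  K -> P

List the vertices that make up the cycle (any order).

M, N, Q, R, U

DFS with gray/black marking from Q:
Q gray
  M gray
    R gray
      N gray
        U gray
          U→Q: Q is gray → back edge
Back edge closes the cycle Q → M → R → N → U → Q; its vertices are {M, N, Q, R, U}.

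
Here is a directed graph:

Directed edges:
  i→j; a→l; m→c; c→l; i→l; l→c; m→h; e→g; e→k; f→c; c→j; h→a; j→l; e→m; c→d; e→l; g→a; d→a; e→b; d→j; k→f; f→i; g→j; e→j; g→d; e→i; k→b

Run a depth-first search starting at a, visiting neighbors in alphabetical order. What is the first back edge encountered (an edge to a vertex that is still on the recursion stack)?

d→a

DFS from a (visiting neighbors in alphabetical order); mark gray on enter, black on exit:
a gray
  l gray
    c gray
      d gray
        d→a: a is gray → back edge
First back edge: d → a.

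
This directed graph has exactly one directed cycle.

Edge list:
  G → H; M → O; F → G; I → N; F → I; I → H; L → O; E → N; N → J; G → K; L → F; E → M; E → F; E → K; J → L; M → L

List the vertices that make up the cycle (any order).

F, I, J, L, N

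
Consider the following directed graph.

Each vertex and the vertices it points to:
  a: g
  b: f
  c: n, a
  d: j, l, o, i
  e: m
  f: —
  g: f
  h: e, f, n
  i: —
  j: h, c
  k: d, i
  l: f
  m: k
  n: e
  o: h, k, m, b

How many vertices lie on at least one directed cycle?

9

A vertex is on a directed cycle iff it belongs to a strongly connected component of size ≥ 2 (or has a self-loop).
The vertices on cycles are {c, d, e, h, j, k, m, n, o} — 9 in total.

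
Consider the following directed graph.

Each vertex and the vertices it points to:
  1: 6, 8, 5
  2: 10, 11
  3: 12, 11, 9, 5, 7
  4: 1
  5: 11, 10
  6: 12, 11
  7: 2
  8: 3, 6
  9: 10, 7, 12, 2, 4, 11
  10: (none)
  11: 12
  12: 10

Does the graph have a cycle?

Yes

DFS with white/gray/black marking, starting from 1:
1 gray
  6 gray
    12 gray
      10 gray
      10 black
    12 black
    11 gray
      11→12: 12 black — skip
    11 black
  6 black
  8 gray
    3 gray
      3→12: 12 black — skip
      3→11: 11 black — skip
      9 gray
        9→10: 10 black — skip
        7 gray
          2 gray
            2→10: 10 black — skip
            2→11: 11 black — skip
          2 black
        7 black
        9→12: 12 black — skip
        9→2: 2 black — skip
        4 gray
          4→1: 1 is gray → back edge
Back edge found, so a cycle exists: 1 → 8 → 3 → 9 → 4 → 1.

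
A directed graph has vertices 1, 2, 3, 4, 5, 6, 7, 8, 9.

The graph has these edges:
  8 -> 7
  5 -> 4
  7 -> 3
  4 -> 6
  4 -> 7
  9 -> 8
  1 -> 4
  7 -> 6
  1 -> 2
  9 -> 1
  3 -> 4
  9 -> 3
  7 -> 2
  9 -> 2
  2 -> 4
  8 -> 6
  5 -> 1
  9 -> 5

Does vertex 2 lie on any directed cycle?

Yes

2 is on a cycle iff 2 can reach itself via ≥1 edge.
2 → 4 → 7 → 2 — yes.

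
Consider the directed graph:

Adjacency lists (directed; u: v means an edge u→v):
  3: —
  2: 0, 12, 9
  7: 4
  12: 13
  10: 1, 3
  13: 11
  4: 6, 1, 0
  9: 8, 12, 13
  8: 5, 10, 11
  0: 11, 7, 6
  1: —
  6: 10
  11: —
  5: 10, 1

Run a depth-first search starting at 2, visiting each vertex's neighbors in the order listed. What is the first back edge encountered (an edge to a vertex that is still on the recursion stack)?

4→0

DFS from 2 (visiting each vertex's neighbors in the order listed); mark gray on enter, black on exit:
2 gray
  0 gray
    11 gray
    11 black
    7 gray
      4 gray
        6 gray
          10 gray
            1 gray
            1 black
            3 gray
            3 black
          10 black
        6 black
        4→1: 1 black — skip
        4→0: 0 is gray → back edge
First back edge: 4 → 0.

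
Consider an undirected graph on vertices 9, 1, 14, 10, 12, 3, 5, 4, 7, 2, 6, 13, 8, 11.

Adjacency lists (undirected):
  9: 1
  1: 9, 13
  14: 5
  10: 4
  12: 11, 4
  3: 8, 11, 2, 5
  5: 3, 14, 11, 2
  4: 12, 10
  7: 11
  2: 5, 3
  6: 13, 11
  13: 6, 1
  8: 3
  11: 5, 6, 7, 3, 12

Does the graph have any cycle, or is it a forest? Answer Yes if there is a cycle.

DFS, tracking each vertex's parent; an edge to a visited non-parent vertex closes a cycle.
Start from 4:
visit 4 (parent –)
  visit 12 (parent 4)
    visit 11 (parent 12)
      visit 5 (parent 11)
        visit 3 (parent 5)
          visit 8 (parent 3)
            8–3: parent, skip
          3–11: 11 visited and ≠ parent → cycle
Cycle: 11 – 5 – 3 – 11.

Yes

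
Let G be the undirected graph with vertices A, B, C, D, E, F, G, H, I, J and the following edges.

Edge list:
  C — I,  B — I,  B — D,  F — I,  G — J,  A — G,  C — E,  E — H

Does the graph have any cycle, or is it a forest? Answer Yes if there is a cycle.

No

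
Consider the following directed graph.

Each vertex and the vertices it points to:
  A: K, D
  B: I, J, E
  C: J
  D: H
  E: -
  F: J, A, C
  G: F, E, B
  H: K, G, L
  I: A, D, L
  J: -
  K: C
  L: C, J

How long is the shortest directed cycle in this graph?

5

For each vertex v, BFS finds the shortest path from v back to v.
The shortest such closed walk is I → D → H → G → B → I, length 5.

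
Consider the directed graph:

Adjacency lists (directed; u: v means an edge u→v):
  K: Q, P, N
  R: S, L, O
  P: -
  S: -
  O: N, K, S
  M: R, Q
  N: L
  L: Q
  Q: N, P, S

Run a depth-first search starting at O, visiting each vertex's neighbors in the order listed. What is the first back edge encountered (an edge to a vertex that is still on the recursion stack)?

Q->N

DFS from O (visiting each vertex's neighbors in the order listed); mark gray on enter, black on exit:
O gray
  N gray
    L gray
      Q gray
        Q→N: N is gray → back edge
First back edge: Q → N.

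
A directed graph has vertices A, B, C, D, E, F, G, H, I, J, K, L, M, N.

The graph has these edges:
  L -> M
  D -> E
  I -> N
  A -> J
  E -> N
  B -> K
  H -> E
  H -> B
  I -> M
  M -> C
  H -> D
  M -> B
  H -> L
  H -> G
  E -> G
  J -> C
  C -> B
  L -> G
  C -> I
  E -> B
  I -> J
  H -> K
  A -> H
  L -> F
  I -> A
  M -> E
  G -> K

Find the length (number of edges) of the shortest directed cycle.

For each vertex v, BFS finds the shortest path from v back to v.
The shortest such closed walk is M → C → I → M, length 3.

3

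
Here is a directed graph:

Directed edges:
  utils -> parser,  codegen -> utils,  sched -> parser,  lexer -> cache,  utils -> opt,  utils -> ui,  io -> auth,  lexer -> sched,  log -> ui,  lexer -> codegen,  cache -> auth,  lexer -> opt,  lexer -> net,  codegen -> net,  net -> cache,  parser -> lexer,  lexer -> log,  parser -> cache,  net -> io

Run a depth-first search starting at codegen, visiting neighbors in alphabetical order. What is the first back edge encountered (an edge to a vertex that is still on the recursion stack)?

DFS from codegen (visiting neighbors in alphabetical order); mark gray on enter, black on exit:
codegen gray
  net gray
    cache gray
      auth gray
      auth black
    cache black
    io gray
      io→auth: auth black — skip
    io black
  net black
  utils gray
    opt gray
    opt black
    parser gray
      parser→cache: cache black — skip
      lexer gray
        lexer→cache: cache black — skip
        lexer→codegen: codegen is gray → back edge
First back edge: lexer → codegen.

lexer->codegen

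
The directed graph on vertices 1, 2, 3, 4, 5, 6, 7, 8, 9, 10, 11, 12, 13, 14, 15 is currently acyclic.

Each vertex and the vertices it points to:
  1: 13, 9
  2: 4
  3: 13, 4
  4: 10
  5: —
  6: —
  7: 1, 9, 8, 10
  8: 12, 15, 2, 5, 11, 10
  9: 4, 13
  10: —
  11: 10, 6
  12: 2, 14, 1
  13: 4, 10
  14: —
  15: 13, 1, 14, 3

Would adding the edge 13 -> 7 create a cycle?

Adding 13→7 creates a cycle iff 7 can already reach 13.
Path from 7: 7 → 1 → 13.
So 7 → … → 13 → 7 is a cycle.

Yes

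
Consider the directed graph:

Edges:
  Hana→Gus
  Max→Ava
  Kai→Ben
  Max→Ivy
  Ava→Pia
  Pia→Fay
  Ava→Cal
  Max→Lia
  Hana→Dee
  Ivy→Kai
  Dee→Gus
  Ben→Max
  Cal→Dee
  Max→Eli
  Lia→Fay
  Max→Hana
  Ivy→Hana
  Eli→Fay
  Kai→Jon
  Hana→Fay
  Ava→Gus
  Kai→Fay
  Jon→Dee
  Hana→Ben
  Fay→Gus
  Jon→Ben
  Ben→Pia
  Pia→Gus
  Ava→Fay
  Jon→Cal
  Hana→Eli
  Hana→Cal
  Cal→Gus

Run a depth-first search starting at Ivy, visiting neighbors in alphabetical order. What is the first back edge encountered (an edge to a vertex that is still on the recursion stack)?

Max->Hana

DFS from Ivy (visiting neighbors in alphabetical order); mark gray on enter, black on exit:
Ivy gray
  Hana gray
    Ben gray
      Max gray
        Ava gray
          Cal gray
            Dee gray
              Gus gray
              Gus black
            Dee black
            Cal→Gus: Gus black — skip
          Cal black
          Fay gray
            Fay→Gus: Gus black — skip
          Fay black
          Ava→Gus: Gus black — skip
          Pia gray
            Pia→Fay: Fay black — skip
            Pia→Gus: Gus black — skip
          Pia black
        Ava black
        Eli gray
          Eli→Fay: Fay black — skip
        Eli black
        Max→Hana: Hana is gray → back edge
First back edge: Max → Hana.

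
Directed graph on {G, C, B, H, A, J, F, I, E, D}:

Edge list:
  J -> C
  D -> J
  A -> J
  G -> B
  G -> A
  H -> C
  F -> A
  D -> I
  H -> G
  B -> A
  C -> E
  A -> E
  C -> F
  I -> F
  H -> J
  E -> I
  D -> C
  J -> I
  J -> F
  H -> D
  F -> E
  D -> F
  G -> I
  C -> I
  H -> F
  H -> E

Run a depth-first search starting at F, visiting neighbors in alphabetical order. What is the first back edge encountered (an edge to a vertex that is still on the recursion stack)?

DFS from F (visiting neighbors in alphabetical order); mark gray on enter, black on exit:
F gray
  A gray
    E gray
      I gray
        I→F: F is gray → back edge
First back edge: I → F.

I->F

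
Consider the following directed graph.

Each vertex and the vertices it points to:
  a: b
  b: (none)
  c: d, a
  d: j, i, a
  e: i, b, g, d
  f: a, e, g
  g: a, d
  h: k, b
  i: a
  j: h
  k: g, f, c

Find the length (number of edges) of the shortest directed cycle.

5

For each vertex v, BFS finds the shortest path from v back to v.
The shortest such closed walk is h → k → g → d → j → h, length 5.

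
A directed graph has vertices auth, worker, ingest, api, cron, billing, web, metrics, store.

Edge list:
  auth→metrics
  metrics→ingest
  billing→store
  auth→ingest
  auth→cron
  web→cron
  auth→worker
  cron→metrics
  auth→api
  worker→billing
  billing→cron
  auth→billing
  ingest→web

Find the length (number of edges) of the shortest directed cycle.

4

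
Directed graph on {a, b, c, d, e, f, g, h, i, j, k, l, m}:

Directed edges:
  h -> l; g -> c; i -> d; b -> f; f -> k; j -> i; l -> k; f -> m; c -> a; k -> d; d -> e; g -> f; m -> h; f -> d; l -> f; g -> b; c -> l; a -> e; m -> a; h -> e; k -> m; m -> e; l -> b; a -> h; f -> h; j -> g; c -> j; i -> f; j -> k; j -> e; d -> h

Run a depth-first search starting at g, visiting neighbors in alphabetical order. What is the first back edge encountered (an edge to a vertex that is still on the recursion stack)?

DFS from g (visiting neighbors in alphabetical order); mark gray on enter, black on exit:
g gray
  b gray
    f gray
      d gray
        e gray
        e black
        h gray
          h→e: e black — skip
          l gray
            l→b: b is gray → back edge
First back edge: l → b.

l→b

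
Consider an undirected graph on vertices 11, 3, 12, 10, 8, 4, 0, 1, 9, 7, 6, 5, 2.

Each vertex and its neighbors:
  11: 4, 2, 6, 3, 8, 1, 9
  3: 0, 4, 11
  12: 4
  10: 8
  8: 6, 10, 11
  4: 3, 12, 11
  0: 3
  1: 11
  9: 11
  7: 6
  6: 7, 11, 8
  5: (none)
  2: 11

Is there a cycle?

DFS, tracking each vertex's parent; an edge to a visited non-parent vertex closes a cycle.
Start from 10:
visit 10 (parent –)
  visit 8 (parent 10)
    visit 6 (parent 8)
      visit 7 (parent 6)
        7–6: parent, skip
      visit 11 (parent 6)
        visit 4 (parent 11)
          visit 3 (parent 4)
            visit 0 (parent 3)
              0–3: parent, skip
            3–4: parent, skip
            3–11: 11 visited and ≠ parent → cycle
Cycle: 11 – 4 – 3 – 11.

Yes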